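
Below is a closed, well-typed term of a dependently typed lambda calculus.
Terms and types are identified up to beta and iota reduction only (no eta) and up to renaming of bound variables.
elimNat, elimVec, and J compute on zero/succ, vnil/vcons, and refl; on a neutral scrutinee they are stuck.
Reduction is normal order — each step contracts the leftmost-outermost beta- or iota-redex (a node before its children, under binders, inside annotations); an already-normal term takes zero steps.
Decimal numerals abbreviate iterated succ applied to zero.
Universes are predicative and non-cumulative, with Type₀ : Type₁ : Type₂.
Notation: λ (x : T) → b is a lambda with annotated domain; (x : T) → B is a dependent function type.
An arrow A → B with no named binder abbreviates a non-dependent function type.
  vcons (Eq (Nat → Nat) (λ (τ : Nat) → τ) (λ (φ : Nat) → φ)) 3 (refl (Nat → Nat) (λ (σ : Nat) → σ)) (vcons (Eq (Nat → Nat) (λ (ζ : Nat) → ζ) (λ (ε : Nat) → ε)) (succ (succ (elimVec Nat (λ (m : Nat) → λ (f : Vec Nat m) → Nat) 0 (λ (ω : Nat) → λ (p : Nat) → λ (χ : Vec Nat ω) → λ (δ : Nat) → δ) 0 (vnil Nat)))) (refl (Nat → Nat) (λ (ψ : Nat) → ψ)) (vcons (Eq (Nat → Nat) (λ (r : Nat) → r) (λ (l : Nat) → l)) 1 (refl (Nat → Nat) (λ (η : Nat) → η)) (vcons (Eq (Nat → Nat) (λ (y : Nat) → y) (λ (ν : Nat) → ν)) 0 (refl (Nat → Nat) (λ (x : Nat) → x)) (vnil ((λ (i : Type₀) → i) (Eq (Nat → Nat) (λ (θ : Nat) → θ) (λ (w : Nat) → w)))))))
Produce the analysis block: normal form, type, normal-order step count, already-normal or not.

reduced normal form:
  vcons (Eq (Nat → Nat) (λ (τ : Nat) → τ) (λ (φ : Nat) → φ)) 3 (refl (Nat → Nat) (λ (σ : Nat) → σ)) (vcons (Eq (Nat → Nat) (λ (ζ : Nat) → ζ) (λ (ε : Nat) → ε)) 2 (refl (Nat → Nat) (λ (m : Nat) → m)) (vcons (Eq (Nat → Nat) (λ (f : Nat) → f) (λ (ω : Nat) → ω)) 1 (refl (Nat → Nat) (λ (p : Nat) → p)) (vcons (Eq (Nat → Nat) (λ (χ : Nat) → χ) (λ (δ : Nat) → δ)) 0 (refl (Nat → Nat) (λ (ψ : Nat) → ψ)) (vnil (Eq (Nat → Nat) (λ (r : Nat) → r) (λ (l : Nat) → l))))))
inferred type:
  Vec (Eq (Nat → Nat) (λ (τ : Nat) → τ) (λ (φ : Nat) → φ)) 4
steps to reach normal form (normal order): 2
term was already normal: no
first redex: an elimVec iota-redex


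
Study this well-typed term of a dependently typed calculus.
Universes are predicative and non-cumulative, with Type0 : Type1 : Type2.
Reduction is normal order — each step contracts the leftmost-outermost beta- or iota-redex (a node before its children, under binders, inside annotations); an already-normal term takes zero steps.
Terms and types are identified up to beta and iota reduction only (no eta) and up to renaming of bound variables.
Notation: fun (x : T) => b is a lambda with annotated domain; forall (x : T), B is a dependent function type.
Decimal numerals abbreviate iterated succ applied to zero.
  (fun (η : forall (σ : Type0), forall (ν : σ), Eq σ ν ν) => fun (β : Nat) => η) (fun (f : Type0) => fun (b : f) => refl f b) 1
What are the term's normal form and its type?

normal form:
  fun (η : Type0) => fun (σ : η) => refl η σ
type:
  forall (η : Type0), forall (σ : η), Eq η σ σ


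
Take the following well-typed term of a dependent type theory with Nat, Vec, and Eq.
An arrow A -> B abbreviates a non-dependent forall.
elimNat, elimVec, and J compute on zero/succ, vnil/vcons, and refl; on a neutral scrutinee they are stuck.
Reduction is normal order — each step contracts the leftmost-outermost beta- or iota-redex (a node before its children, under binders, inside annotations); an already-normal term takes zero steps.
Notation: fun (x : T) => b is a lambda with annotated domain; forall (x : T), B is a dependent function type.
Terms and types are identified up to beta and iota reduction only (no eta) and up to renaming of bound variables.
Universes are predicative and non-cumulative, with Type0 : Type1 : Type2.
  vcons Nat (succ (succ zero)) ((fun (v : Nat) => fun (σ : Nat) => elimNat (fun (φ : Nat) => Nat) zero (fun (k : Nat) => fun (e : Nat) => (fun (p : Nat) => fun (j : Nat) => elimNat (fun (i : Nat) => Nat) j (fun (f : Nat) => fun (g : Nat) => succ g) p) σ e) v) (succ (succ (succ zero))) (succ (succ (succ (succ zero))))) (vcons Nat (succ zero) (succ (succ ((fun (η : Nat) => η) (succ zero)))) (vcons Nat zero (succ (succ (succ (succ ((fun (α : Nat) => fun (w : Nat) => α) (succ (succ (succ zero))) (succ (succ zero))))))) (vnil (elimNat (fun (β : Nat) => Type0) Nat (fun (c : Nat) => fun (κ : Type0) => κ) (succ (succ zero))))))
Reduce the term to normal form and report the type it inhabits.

reduced normal form:
  vcons Nat (succ (succ zero)) (succ (succ (succ (succ (succ (succ (succ (succ (succ (succ (succ (succ zero)))))))))))) (vcons Nat (succ zero) (succ (succ (succ zero))) (vcons Nat zero (succ (succ (succ (succ (succ (succ (succ zero))))))) (vnil Nat)))
type:
  Vec Nat (succ (succ (succ zero)))
observation: normalization takes exactly 67 steps under the normal-order strategy.


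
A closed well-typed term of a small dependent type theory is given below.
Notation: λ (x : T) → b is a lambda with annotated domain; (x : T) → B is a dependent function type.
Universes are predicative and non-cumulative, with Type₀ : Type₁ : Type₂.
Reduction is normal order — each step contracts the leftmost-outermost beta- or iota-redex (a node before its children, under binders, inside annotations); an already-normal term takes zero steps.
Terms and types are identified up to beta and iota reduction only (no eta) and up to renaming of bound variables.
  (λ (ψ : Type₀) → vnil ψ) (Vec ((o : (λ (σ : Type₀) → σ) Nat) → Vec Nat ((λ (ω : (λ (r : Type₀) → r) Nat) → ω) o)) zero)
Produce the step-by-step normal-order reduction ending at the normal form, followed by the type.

normal-order reduction sequence:
  (λ (ψ : Type₀) → vnil ψ) (Vec ((o : (λ (σ : Type₀) → σ) Nat) → Vec Nat ((λ (ω : (λ (r : Type₀) → r) Nat) → ω) o)) zero)
  ~> vnil (Vec ((ψ : (λ (o : Type₀) → o) Nat) → Vec Nat ((λ (σ : (λ (ω : Type₀) → ω) Nat) → σ) ψ)) zero)
  ~> vnil (Vec ((ψ : Nat) → Vec Nat ((λ (o : (λ (σ : Type₀) → σ) Nat) → o) ψ)) zero)
  ~> vnil (Vec ((ψ : Nat) → Vec Nat ψ) zero)
inferred type:
  Vec (Vec ((ψ : Nat) → Vec Nat ψ) zero) zero


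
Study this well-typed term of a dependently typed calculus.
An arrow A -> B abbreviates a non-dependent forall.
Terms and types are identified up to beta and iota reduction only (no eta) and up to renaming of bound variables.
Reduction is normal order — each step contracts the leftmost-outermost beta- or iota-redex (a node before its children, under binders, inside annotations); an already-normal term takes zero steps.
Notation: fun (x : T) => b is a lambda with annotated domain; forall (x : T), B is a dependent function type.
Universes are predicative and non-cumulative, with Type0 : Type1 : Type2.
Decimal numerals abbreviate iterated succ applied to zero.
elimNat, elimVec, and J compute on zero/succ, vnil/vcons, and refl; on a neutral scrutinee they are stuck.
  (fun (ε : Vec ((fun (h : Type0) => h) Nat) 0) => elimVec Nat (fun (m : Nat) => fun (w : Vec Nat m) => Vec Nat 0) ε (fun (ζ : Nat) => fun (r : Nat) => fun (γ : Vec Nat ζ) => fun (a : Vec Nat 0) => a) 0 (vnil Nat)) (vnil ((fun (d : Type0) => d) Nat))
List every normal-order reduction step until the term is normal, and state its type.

reduction (normal order):
  (fun (ε : Vec ((fun (h : Type0) => h) Nat) 0) => elimVec Nat (fun (m : Nat) => fun (w : Vec Nat m) => Vec Nat 0) ε (fun (ζ : Nat) => fun (r : Nat) => fun (γ : Vec Nat ζ) => fun (a : Vec Nat 0) => a) 0 (vnil Nat)) (vnil ((fun (d : Type0) => d) Nat))
  ~> elimVec Nat (fun (ε : Nat) => fun (h : Vec Nat ε) => Vec Nat 0) (vnil ((fun (m : Type0) => m) Nat)) (fun (w : Nat) => fun (ζ : Nat) => fun (r : Vec Nat w) => fun (γ : Vec Nat 0) => γ) 0 (vnil Nat)
  ~> vnil ((fun (ε : Type0) => ε) Nat)
  ~> vnil Nat
inferred type:
  Vec Nat 0


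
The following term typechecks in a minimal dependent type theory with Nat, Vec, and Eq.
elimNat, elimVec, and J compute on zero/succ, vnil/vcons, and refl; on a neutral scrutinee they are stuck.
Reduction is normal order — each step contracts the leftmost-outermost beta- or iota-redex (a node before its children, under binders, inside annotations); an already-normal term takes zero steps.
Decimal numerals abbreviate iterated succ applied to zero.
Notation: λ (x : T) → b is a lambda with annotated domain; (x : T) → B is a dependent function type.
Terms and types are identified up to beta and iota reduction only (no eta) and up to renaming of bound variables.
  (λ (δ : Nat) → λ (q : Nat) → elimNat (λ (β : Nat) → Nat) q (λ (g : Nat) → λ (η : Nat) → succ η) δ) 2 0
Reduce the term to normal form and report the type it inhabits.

reduced normal form:
  2
type:
  Nat


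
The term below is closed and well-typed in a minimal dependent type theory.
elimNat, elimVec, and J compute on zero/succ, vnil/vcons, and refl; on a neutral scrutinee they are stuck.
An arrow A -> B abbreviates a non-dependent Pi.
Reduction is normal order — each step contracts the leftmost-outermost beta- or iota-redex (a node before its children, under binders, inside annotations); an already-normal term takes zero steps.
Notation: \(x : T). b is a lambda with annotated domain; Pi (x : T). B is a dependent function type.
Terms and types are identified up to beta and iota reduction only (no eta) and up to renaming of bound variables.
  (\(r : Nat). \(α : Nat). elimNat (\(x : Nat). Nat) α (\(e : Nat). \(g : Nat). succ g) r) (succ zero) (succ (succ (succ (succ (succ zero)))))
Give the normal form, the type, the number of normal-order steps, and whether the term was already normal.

normal form:
  succ (succ (succ (succ (succ (succ zero)))))
inferred type:
  Nat
reduction steps (normal order): 6
term was already normal: no
first redex: a beta-redex


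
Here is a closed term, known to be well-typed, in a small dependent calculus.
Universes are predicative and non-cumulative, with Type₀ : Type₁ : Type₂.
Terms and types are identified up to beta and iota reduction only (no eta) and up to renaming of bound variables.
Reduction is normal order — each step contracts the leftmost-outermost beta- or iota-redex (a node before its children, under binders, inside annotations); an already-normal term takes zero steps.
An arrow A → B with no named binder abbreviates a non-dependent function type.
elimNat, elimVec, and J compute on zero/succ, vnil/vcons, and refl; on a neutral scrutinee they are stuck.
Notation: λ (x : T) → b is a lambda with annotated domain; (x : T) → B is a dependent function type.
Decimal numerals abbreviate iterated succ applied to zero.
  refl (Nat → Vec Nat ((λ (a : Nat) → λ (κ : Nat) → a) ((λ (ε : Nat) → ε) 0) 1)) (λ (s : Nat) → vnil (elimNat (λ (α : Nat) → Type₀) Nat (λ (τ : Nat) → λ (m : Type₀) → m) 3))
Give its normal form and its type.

normal form:
  refl (Nat → Vec Nat 0) (λ (a : Nat) → vnil Nat)
inferred type:
  Eq (Nat → Vec Nat 0) (λ (a : Nat) → vnil Nat) (λ (κ : Nat) → vnil Nat)


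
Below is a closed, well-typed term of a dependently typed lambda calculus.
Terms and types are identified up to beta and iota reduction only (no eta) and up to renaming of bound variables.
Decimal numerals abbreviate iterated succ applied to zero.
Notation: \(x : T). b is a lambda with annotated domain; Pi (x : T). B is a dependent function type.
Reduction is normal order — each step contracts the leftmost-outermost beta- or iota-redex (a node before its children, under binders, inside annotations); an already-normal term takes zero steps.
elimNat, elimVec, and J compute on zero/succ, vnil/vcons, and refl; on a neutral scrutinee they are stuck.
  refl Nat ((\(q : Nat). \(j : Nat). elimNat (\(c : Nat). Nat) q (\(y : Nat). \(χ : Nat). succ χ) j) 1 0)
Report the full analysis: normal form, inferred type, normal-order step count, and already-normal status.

resulting normal form:
  refl Nat 1
the term's type:
  Eq Nat 1 1
steps to reach normal form (normal order): 3
term was already normal: no
first contracted redex: a beta-redex


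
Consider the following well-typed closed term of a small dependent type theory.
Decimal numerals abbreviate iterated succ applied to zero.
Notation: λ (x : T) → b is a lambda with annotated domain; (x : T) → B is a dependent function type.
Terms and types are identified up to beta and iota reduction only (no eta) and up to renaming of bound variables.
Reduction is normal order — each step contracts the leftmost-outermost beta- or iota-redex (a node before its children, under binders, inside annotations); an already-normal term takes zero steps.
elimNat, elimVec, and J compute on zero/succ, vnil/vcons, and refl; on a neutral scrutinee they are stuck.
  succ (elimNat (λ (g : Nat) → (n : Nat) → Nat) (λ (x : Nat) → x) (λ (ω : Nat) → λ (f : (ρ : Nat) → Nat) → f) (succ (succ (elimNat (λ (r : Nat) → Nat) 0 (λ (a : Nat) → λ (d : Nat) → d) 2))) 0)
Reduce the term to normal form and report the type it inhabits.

resulting normal form:
  1
inferred type:
  Nat


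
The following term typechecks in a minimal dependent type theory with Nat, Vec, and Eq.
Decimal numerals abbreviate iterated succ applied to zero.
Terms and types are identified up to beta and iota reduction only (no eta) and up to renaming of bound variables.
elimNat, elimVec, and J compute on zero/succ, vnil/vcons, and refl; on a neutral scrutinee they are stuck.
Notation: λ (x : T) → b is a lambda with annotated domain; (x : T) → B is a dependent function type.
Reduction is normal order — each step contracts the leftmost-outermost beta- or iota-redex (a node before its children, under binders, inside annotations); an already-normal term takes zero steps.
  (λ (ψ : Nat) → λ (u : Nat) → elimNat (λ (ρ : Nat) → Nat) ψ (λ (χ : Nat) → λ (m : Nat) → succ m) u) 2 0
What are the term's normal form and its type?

reduced normal form:
  2
inferred type:
  Nat


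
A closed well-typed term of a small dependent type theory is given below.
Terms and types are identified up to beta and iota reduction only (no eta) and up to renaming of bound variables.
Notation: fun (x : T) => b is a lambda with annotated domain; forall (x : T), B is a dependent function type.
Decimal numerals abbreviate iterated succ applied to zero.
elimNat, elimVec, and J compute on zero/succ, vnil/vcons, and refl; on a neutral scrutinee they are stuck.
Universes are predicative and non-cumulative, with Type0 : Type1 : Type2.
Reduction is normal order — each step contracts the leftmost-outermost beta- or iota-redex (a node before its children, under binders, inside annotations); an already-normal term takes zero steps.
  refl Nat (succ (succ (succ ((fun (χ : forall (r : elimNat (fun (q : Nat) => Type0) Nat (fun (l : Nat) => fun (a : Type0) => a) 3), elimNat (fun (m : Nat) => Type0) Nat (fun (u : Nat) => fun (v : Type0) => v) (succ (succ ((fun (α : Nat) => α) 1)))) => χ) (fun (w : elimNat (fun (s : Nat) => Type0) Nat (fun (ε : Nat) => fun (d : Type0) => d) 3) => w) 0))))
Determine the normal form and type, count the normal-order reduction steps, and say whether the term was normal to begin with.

reduced normal form:
  refl Nat 3
type:
  Eq Nat 3 3
normal-order step count: 2
started in normal form: no
first contracted redex: a beta-redex


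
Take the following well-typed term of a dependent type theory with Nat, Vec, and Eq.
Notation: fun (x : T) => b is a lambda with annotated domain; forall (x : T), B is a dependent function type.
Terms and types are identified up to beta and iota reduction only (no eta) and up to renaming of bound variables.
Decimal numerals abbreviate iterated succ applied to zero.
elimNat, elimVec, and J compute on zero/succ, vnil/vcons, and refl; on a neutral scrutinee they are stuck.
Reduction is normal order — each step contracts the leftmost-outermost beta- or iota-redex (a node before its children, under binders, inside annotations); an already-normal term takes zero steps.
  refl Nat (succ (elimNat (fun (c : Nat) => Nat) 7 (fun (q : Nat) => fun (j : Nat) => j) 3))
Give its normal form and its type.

reduced normal form:
  refl Nat 8
inferred type:
  Eq Nat 8 8
observation: reduction starts at an elimNat iota-redex, and 10 normal-order steps reach the normal form.


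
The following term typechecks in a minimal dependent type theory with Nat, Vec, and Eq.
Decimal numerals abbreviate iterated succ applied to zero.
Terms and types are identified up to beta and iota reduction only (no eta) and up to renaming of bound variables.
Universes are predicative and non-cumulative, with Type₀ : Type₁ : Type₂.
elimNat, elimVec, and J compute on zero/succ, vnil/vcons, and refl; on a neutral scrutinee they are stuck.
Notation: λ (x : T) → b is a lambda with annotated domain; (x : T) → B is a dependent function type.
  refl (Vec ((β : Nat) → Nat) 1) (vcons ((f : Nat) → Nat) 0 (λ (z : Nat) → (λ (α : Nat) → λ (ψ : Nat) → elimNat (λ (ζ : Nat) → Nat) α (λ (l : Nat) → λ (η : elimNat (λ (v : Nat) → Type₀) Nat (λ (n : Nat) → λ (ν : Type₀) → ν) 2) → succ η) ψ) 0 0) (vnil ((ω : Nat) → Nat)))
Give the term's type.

inferred type:
  Eq (Vec ((β : Nat) → Nat) 1) (vcons ((f : Nat) → Nat) 0 (λ (z : Nat) → 0) (vnil ((α : Nat) → Nat))) (vcons ((ψ : Nat) → Nat) 0 (λ (ζ : Nat) → 0) (vnil ((l : Nat) → Nat)))


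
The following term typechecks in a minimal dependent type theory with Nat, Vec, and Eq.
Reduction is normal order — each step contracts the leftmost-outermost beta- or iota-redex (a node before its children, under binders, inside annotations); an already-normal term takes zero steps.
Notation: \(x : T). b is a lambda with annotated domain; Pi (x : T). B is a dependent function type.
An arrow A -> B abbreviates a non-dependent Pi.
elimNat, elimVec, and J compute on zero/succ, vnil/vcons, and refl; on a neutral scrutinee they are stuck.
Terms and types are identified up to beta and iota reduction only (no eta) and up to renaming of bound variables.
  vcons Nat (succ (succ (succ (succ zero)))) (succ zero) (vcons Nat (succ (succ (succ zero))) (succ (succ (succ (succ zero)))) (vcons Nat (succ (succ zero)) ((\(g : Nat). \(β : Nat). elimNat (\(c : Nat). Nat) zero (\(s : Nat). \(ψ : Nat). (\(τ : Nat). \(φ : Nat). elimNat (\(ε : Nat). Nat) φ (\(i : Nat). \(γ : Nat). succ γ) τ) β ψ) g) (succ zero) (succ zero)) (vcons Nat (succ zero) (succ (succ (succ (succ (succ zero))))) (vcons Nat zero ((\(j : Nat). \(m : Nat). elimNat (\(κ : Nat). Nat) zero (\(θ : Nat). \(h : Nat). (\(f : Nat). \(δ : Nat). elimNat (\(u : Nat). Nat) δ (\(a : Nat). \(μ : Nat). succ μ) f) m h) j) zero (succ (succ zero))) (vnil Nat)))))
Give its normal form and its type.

normal form:
  vcons Nat (succ (succ (succ (succ zero)))) (succ zero) (vcons Nat (succ (succ (succ zero))) (succ (succ (succ (succ zero)))) (vcons Nat (succ (succ zero)) (succ zero) (vcons Nat (succ zero) (succ (succ (succ (succ (succ zero))))) (vcons Nat zero zero (vnil Nat)))))
the term's type:
  Vec Nat (succ (succ (succ (succ (succ zero)))))
observation: contracting a beta-redex first, the term normalizes in 15 steps.


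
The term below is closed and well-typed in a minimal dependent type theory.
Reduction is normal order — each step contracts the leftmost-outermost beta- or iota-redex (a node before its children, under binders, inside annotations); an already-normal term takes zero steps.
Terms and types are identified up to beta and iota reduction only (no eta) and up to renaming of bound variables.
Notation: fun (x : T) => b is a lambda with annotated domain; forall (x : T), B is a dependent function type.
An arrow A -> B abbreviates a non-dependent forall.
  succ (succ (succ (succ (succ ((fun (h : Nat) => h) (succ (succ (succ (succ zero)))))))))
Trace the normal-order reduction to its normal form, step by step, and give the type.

reduction (normal order):
  succ (succ (succ (succ (succ ((fun (h : Nat) => h) (succ (succ (succ (succ zero)))))))))
  ~> succ (succ (succ (succ (succ (succ (succ (succ (succ zero))))))))
the term's type:
  Nat


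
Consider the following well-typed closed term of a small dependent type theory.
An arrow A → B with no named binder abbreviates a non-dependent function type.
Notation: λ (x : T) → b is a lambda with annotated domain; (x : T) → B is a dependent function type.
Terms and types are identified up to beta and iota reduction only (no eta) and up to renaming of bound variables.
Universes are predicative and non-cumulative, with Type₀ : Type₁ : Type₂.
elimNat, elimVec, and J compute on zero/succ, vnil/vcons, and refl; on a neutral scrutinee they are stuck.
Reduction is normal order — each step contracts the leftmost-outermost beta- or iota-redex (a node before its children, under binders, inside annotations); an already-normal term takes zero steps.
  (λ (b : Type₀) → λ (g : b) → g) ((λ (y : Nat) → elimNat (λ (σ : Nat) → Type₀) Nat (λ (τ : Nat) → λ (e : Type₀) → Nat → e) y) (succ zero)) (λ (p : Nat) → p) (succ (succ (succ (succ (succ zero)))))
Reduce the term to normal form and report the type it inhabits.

normal form:
  succ (succ (succ (succ (succ zero))))
type:
  Nat


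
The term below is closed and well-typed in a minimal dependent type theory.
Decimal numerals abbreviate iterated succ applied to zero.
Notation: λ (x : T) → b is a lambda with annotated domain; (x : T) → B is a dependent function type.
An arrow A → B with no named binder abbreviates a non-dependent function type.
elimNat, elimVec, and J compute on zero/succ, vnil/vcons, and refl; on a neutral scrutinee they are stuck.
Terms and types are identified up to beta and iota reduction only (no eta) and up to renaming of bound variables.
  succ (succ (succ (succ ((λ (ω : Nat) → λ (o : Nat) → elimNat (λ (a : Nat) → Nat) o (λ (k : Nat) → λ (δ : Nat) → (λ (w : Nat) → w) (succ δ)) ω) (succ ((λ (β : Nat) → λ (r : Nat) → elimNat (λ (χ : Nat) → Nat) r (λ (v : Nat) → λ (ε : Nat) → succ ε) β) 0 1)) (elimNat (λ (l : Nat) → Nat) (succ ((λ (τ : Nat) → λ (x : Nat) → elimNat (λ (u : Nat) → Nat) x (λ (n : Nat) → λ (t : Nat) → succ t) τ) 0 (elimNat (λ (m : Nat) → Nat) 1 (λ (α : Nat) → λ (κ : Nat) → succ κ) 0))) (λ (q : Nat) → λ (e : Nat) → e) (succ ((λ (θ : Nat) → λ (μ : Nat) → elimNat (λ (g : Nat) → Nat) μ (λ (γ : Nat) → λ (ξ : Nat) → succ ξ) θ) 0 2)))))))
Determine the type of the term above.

the term's type:
  Nat


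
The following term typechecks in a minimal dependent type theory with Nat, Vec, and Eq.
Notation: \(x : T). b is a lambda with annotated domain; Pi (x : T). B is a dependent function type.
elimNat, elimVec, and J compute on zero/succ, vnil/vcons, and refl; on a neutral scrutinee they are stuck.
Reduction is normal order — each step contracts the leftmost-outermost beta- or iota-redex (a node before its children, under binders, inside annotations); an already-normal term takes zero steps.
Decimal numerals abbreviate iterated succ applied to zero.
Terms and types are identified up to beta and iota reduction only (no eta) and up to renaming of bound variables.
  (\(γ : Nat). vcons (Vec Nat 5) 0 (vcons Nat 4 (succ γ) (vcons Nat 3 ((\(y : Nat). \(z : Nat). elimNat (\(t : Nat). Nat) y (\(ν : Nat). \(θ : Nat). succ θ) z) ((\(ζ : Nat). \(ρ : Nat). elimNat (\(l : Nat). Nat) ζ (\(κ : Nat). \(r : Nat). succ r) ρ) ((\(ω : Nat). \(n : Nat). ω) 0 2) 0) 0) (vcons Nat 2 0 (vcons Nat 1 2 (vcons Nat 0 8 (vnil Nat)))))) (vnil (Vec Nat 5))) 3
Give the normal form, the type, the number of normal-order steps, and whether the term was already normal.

resulting normal form:
  vcons (Vec Nat 5) 0 (vcons Nat 4 4 (vcons Nat 3 0 (vcons Nat 2 0 (vcons Nat 1 2 (vcons Nat 0 8 (vnil Nat)))))) (vnil (Vec Nat 5))
type:
  Vec (Vec Nat 5) 1
reduction steps (normal order): 9
term was already normal: no
first contracted redex: a beta-redex


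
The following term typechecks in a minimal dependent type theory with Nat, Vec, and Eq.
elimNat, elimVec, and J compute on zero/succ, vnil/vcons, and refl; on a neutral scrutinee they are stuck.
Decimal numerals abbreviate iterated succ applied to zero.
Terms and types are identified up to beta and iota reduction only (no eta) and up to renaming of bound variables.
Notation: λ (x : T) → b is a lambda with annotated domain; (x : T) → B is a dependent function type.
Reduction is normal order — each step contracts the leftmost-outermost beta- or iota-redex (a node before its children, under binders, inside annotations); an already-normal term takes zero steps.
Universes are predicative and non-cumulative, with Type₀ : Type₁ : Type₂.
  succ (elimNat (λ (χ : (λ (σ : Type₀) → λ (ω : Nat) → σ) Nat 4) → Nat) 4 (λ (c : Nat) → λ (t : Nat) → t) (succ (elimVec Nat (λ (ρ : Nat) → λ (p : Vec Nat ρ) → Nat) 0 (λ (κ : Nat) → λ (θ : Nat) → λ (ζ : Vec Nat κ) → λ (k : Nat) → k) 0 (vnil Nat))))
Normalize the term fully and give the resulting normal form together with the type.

normal form:
  5
type:
  Nat
observation: normalization takes exactly 7 steps under the normal-order strategy.


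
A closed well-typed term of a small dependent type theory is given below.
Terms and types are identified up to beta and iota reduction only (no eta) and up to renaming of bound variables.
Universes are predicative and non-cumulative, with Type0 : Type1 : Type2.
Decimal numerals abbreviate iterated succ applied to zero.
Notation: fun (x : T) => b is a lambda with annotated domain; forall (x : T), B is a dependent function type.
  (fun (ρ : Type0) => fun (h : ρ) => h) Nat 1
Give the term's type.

type:
  Nat


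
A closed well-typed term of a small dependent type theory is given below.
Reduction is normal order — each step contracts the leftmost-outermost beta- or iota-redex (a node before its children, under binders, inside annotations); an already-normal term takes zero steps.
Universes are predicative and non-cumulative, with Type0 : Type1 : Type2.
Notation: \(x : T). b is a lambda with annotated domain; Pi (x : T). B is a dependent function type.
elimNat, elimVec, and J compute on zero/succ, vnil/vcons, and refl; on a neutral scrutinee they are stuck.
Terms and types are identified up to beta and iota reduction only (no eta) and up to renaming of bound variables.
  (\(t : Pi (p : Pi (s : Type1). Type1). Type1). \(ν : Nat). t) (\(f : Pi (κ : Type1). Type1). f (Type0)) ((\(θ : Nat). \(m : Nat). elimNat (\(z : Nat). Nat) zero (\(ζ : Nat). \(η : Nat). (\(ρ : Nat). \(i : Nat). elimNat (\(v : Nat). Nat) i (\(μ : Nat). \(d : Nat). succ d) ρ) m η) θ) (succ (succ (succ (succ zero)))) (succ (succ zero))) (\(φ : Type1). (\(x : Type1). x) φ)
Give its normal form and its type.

reduced normal form:
  Type0
the term's type:
  Type1


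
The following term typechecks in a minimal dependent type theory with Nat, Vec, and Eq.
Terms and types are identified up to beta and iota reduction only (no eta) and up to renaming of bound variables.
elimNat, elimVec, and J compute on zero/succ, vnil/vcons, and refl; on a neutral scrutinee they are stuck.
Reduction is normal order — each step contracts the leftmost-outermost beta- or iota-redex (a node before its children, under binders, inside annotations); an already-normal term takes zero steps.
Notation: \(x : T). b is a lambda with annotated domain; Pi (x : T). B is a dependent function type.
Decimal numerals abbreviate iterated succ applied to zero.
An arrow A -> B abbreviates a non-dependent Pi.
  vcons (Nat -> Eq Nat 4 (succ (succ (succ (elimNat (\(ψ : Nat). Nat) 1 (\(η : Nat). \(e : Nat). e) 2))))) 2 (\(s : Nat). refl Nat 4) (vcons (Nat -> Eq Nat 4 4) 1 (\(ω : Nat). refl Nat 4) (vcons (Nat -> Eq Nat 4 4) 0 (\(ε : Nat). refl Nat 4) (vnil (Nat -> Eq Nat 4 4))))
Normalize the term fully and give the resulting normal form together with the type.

resulting normal form:
  vcons (Nat -> Eq Nat 4 4) 2 (\(ψ : Nat). refl Nat 4) (vcons (Nat -> Eq Nat 4 4) 1 (\(η : Nat). refl Nat 4) (vcons (Nat -> Eq Nat 4 4) 0 (\(e : Nat). refl Nat 4) (vnil (Nat -> Eq Nat 4 4))))
the term's type:
  Vec (Nat -> Eq Nat 4 4) 3
observation: the first redex contracted is an elimNat iota-redex; the normal form is reached in 7 normal-order steps.


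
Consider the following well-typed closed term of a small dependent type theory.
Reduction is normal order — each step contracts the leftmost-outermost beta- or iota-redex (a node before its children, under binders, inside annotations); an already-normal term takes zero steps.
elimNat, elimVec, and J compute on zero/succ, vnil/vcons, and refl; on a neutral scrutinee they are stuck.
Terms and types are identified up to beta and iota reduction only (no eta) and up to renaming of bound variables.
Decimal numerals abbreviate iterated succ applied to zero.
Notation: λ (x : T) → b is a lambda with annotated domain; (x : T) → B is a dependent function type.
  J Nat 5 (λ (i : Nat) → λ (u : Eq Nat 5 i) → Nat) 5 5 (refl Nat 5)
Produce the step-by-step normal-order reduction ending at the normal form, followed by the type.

normal-order reduction:
  J Nat 5 (λ (i : Nat) → λ (u : Eq Nat 5 i) → Nat) 5 5 (refl Nat 5)
  ~> 5
type:
  Nat


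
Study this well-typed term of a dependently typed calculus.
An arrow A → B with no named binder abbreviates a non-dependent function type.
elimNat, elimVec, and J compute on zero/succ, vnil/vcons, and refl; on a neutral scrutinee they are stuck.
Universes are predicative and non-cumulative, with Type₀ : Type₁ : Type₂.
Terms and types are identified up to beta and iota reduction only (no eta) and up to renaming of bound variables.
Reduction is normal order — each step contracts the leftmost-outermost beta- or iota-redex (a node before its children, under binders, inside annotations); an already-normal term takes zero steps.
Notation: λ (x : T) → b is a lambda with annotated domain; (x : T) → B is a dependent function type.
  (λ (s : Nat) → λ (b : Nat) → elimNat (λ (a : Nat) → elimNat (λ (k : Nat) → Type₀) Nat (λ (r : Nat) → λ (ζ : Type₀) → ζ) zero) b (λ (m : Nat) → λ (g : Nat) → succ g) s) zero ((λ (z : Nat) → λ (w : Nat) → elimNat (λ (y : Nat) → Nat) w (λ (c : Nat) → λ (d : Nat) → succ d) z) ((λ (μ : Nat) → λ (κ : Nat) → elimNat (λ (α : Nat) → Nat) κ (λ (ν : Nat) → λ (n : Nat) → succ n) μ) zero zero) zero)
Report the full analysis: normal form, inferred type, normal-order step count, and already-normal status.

resulting normal form:
  zero
the term's type:
  Nat
reduction steps (normal order): 9
term was already normal: no
first redex: a beta-redex


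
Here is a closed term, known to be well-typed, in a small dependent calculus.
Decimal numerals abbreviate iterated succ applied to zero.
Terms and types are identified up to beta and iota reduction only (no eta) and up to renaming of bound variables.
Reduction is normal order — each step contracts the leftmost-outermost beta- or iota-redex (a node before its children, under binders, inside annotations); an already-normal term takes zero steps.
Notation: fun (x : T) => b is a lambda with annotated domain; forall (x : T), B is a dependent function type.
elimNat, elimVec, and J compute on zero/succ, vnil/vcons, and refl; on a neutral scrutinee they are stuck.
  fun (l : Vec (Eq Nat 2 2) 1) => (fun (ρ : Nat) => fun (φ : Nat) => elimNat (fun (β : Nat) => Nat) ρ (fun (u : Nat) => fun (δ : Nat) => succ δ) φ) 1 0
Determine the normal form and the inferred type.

resulting normal form:
  fun (l : Vec (Eq Nat 2 2) 1) => 1
type:
  forall (l : Vec (Eq Nat 2 2) 1), Nat


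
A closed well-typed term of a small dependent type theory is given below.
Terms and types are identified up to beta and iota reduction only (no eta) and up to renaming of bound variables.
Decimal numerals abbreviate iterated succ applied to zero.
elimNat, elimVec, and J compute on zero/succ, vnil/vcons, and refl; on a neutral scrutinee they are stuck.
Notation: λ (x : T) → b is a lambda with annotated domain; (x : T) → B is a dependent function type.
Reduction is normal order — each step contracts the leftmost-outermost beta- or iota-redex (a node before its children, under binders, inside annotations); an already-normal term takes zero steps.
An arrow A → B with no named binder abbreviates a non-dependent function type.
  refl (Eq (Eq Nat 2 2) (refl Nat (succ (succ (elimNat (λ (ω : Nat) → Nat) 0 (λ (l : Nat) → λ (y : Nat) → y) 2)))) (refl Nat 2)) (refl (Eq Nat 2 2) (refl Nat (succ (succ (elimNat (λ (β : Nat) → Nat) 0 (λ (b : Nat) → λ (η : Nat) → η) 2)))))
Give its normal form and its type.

reduced normal form:
  refl (Eq (Eq Nat 2 2) (refl Nat 2) (refl Nat 2)) (refl (Eq Nat 2 2) (refl Nat 2))
type:
  Eq (Eq (Eq Nat 2 2) (refl Nat 2) (refl Nat 2)) (refl (Eq Nat 2 2) (refl Nat 2)) (refl (Eq Nat 2 2) (refl Nat 2))


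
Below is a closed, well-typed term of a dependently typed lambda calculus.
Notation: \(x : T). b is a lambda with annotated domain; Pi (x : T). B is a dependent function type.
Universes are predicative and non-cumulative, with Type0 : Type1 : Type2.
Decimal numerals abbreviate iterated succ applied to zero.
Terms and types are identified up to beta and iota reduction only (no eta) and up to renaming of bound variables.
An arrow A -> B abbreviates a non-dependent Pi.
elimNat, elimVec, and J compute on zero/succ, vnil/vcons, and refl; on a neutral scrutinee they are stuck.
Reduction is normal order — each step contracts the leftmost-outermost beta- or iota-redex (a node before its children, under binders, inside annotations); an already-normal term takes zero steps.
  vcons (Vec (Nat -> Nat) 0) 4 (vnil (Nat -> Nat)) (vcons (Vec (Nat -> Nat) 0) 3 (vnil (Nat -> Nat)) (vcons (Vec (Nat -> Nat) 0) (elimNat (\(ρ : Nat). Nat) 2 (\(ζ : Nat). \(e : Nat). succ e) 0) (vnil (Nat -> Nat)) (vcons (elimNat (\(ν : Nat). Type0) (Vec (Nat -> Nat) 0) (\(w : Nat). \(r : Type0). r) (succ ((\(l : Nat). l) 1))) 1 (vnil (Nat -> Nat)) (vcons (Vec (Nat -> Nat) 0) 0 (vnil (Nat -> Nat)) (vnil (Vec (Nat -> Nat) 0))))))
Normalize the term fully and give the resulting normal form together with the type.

reduced normal form:
  vcons (Vec (Nat -> Nat) 0) 4 (vnil (Nat -> Nat)) (vcons (Vec (Nat -> Nat) 0) 3 (vnil (Nat -> Nat)) (vcons (Vec (Nat -> Nat) 0) 2 (vnil (Nat -> Nat)) (vcons (Vec (Nat -> Nat) 0) 1 (vnil (Nat -> Nat)) (vcons (Vec (Nat -> Nat) 0) 0 (vnil (Nat -> Nat)) (vnil (Vec (Nat -> Nat) 0))))))
type:
  Vec (Vec (Nat -> Nat) 0) 5
observation: normalization takes exactly 9 steps under the normal-order strategy.


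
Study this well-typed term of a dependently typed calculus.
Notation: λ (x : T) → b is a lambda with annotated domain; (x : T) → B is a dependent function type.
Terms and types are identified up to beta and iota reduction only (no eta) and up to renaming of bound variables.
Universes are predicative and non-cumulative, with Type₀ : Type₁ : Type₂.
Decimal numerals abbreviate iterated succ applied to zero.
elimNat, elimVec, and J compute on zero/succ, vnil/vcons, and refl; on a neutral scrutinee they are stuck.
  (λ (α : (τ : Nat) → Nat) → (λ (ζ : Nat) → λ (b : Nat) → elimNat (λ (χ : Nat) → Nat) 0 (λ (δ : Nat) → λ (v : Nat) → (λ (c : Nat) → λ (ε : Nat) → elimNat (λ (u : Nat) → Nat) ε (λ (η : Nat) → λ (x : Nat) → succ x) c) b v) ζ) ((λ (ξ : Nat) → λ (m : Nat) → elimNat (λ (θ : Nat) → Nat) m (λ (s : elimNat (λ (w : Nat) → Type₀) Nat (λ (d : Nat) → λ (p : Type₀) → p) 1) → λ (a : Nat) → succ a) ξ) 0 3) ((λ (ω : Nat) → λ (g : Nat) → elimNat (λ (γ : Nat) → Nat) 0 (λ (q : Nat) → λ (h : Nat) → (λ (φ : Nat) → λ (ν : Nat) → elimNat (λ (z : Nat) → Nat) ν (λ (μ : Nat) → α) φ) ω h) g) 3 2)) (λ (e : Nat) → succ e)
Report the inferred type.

inferred type:
  Nat


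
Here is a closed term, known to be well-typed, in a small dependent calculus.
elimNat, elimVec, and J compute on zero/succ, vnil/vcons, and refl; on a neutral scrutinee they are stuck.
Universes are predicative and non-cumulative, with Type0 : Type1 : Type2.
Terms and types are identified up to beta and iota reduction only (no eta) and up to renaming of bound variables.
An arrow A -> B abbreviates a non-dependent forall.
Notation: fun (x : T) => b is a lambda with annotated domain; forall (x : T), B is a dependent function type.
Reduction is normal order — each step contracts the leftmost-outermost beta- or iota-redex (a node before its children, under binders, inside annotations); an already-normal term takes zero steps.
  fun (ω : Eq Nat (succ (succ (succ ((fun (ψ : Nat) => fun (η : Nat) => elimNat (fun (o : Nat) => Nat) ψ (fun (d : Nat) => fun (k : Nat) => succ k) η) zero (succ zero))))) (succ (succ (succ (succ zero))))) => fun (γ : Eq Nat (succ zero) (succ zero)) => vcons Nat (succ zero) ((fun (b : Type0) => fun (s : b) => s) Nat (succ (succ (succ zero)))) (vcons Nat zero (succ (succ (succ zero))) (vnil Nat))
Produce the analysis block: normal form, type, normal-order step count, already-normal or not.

resulting normal form:
  fun (ω : Eq Nat (succ (succ (succ (succ zero)))) (succ (succ (succ (succ zero))))) => fun (ψ : Eq Nat (succ zero) (succ zero)) => vcons Nat (succ zero) (succ (succ (succ zero))) (vcons Nat zero (succ (succ (succ zero))) (vnil Nat))
type:
  Eq Nat (succ (succ (succ (succ zero)))) (succ (succ (succ (succ zero)))) -> Eq Nat (succ zero) (succ zero) -> Vec Nat (succ (succ zero))
normal-order step count: 8
started in normal form: no
first redex: a beta-redex


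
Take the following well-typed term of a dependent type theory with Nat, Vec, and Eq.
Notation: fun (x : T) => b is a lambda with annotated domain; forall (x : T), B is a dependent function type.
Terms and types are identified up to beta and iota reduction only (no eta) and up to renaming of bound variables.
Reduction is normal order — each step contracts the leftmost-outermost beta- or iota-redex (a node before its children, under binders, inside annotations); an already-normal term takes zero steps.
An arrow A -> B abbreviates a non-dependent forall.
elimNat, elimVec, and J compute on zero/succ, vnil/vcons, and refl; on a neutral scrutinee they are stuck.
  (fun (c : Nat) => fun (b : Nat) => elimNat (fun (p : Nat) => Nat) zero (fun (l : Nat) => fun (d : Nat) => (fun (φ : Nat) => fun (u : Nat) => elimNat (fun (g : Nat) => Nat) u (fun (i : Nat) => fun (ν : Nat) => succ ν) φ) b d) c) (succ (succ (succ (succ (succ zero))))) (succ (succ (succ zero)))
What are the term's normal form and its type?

resulting normal form:
  succ (succ (succ (succ (succ (succ (succ (succ (succ (succ (succ (succ (succ (succ (succ zero))))))))))))))
the term's type:
  Nat
observation: 78 normal-order steps separate the term from its normal form.


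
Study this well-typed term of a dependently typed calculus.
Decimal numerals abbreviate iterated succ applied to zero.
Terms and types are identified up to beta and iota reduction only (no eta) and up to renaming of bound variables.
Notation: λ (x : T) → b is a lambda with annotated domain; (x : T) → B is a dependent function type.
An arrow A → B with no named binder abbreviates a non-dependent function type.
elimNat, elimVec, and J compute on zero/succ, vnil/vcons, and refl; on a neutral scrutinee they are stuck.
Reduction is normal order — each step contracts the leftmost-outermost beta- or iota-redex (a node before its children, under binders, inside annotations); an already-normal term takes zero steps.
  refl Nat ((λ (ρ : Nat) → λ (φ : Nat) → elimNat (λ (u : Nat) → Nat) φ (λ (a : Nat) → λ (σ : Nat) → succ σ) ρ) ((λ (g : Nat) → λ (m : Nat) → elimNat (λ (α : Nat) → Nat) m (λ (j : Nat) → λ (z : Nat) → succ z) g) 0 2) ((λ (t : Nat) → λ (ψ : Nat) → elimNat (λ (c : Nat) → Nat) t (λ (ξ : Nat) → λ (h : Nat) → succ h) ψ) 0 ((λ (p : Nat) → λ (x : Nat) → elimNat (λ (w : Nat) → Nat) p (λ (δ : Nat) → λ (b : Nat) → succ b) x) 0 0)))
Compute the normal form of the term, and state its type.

resulting normal form:
  refl Nat 2
type:
  Eq Nat 2 2
observation: normalization takes exactly 18 steps under the normal-order strategy.
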